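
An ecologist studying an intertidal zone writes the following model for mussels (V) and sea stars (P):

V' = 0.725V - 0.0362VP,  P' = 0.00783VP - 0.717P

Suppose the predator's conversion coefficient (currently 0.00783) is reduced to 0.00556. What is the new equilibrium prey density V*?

V* ≈ 129

At the interior fixed point, setting dP/dt = 0 with P > 0 fixes V* = (predator death rate)/(VP coefficient) — independent of the other coefficients.
With the change, V* = 0.717/0.00556 = 129; it rises from 91.6.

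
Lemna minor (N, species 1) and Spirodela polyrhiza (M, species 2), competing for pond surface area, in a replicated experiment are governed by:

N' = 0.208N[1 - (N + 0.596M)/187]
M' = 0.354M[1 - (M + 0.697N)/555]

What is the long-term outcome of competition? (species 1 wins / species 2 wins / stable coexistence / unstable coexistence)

Compare the nullcline intercepts: K1/α12 = 187/0.596 = 314 < K2 = 555; K2/α21 = 555/0.697 = 796 > K1 = 187.
Since the inequalities point opposite ways, species 2 can invade but species 1 cannot.

species 2 excludes species 1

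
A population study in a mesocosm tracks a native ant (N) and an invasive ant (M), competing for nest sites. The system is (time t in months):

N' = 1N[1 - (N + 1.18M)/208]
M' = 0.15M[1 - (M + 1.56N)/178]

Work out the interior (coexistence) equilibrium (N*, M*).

Setting both brackets to zero gives the nullclines N + 1.18M = 208 and 1.56N + M = 178.
Substituting M = 178 - 1.56N into the first: N(1 - 1.18·1.56) = 208 - 1.18·178.
So N* = -2.04/-0.841 = 2.43, and then M* = 178 - 1.56·2.43 = 174.

N* ≈ 2.43, M* ≈ 174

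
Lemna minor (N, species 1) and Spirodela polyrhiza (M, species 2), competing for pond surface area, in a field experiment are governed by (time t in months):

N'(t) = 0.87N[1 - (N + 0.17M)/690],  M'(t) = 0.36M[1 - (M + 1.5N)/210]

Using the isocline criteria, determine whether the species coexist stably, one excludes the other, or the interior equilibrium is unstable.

Compare the nullcline intercepts: K1/α12 = 690/0.17 = 4060 > K2 = 210; K2/α21 = 210/1.5 = 140 < K1 = 690.
Since the inequalities point opposite ways, species 1 can invade but species 2 cannot.

species 1 excludes species 2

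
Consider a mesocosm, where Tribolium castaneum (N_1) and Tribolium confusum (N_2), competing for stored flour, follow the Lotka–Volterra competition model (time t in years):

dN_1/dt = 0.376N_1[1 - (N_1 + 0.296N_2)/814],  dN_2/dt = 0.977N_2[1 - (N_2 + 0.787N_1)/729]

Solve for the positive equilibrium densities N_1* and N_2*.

N_1* ≈ 780, N_2* ≈ 115

Setting both brackets to zero gives the nullclines N_1 + 0.296N_2 = 814 and 0.787N_1 + N_2 = 729.
Substituting N_2 = 729 - 0.787N_1 into the first: N_1(1 - 0.296·0.787) = 814 - 0.296·729.
So N_1* = 598/0.767 = 780, and then N_2* = 729 - 0.787·780 = 115.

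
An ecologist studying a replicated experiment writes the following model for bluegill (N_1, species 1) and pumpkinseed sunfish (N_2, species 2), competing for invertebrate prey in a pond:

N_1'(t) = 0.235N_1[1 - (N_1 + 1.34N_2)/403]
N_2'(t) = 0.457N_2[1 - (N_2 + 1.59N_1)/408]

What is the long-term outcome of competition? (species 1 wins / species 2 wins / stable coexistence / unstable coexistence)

unstable coexistence (outcome depends on initial conditions)

Compare the nullcline intercepts: K1/α12 = 403/1.34 = 301 < K2 = 408; K2/α21 = 408/1.59 = 257 < K1 = 403.
Since both are reversed, neither can invade when rare; the interior point is a saddle.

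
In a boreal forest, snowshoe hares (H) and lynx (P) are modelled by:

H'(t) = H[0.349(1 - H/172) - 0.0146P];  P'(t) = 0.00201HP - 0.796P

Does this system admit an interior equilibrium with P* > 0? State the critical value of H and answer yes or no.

Threshold H = 396; K < 396, so no, the predator goes extinct.

The predator equation gives dP/dt > 0 only when H > 0.796/0.00201 = 396.
Without the predator, H → K = 172. Since 172 < 396, the predator cannot invade.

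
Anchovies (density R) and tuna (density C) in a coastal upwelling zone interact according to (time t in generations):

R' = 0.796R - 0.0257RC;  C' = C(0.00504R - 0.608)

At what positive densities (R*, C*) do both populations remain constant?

R* ≈ 121, C* ≈ 31

Set dC/dt = 0 with C > 0: 0.00504R - 0.608 = 0, so R* = 0.608/0.00504 = 121.
Set dR/dt = 0 with R > 0: 0.796 - 0.0257C = 0, so C* = 0.796/0.0257 = 31.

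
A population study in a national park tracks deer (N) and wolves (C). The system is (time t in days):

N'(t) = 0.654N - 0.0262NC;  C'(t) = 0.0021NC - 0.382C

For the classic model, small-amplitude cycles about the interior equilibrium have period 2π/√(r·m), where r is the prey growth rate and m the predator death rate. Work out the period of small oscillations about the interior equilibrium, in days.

Here r = 0.654 and m = 0.382, so r·m = 0.25.
ω = √0.25 = 0.5 per day, hence T = 2π/ω ≈ 12.6 days.

T ≈ 12.6 days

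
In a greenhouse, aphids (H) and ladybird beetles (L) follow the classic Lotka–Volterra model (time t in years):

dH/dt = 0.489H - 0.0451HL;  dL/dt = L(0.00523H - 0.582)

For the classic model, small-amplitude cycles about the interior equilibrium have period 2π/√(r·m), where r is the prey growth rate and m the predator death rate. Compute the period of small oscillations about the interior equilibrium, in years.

Here r = 0.489 and m = 0.582, so r·m = 0.285.
ω = √0.285 = 0.533 per year, hence T = 2π/ω ≈ 11.8 years.

T ≈ 11.8 years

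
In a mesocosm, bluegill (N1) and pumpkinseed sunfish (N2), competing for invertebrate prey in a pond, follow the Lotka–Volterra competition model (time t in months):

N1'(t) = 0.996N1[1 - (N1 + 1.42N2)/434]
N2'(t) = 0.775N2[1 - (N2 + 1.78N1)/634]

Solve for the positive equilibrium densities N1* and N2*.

N1* ≈ 305, N2* ≈ 90.7

Setting both brackets to zero gives the nullclines N1 + 1.42N2 = 434 and 1.78N1 + N2 = 634.
Substituting N2 = 634 - 1.78N1 into the first: N1(1 - 1.42·1.78) = 434 - 1.42·634.
So N1* = -466/-1.53 = 305, and then N2* = 634 - 1.78·305 = 90.7.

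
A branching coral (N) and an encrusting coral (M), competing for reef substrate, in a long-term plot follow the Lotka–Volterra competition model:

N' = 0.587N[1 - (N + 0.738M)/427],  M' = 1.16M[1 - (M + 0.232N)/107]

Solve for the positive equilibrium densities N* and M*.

N* ≈ 420, M* ≈ 9.58

Setting both brackets to zero gives the nullclines N + 0.738M = 427 and 0.232N + M = 107.
Substituting M = 107 - 0.232N into the first: N(1 - 0.738·0.232) = 427 - 0.738·107.
So N* = 348/0.829 = 420, and then M* = 107 - 0.232·420 = 9.58.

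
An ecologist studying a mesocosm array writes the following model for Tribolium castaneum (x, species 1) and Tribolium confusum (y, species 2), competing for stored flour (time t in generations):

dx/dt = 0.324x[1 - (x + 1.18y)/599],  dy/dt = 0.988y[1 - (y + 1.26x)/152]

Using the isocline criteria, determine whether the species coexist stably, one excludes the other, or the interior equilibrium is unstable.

Compare the nullcline intercepts: K1/α12 = 599/1.18 = 508 > K2 = 152; K2/α21 = 152/1.26 = 121 < K1 = 599.
Since the inequalities point opposite ways, species 1 can invade but species 2 cannot.

species 1 excludes species 2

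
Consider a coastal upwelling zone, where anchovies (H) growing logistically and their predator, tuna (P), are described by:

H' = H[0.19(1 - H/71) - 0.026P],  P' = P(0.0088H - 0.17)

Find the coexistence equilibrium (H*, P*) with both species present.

H* ≈ 19.3, P* ≈ 5.32

From dP/dt = 0 with P > 0: 0.0088H* = 0.17, so H* = 19.3.
Substitute into dH/dt = 0: 0.19(1 - 19.3/71) = 0.026P*.
The bracket is 0.728, giving P* = 0.138/0.026 = 5.32.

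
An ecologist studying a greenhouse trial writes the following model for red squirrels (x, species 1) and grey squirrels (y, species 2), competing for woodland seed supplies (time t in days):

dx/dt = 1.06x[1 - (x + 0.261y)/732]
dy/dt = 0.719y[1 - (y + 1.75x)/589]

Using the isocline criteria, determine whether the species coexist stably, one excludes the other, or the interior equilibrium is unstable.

species 1 excludes species 2

Compare the nullcline intercepts: K1/α12 = 732/0.261 = 2800 > K2 = 589; K2/α21 = 589/1.75 = 337 < K1 = 732.
Since the inequalities point opposite ways, species 1 can invade but species 2 cannot.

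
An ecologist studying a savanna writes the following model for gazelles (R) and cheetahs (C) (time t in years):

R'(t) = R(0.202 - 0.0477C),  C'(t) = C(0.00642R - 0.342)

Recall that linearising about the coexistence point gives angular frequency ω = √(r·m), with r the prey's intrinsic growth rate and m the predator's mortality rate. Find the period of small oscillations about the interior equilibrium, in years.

Here r = 0.202 and m = 0.342, so r·m = 0.0691.
ω = √0.0691 = 0.263 per year, hence T = 2π/ω ≈ 23.9 years.

T ≈ 23.9 years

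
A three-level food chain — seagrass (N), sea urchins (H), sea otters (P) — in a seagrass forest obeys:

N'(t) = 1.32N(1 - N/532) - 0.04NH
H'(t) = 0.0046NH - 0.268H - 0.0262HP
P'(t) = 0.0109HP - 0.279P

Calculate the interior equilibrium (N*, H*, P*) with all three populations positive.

N* ≈ 119, H* ≈ 25.6, P* ≈ 10.7

From dP/dt = 0: 0.0109H* = 0.279, so H* = 25.6.
From dN/dt = 0: 1.32(1 - N*/532) = 0.04·25.6, giving N* = 532·(1 - 0.776) = 119.
From dH/dt = 0: 0.0046·119 - 0.268 = 0.0262P*, so P* = 0.281/0.0262 = 10.7.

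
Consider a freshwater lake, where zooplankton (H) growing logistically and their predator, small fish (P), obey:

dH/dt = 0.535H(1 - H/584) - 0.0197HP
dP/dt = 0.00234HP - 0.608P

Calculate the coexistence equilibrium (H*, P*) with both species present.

From dP/dt = 0 with P > 0: 0.00234H* = 0.608, so H* = 260.
Substitute into dH/dt = 0: 0.535(1 - 260/584) = 0.0197P*.
The bracket is 0.555, giving P* = 0.297/0.0197 = 15.1.

H* ≈ 260, P* ≈ 15.1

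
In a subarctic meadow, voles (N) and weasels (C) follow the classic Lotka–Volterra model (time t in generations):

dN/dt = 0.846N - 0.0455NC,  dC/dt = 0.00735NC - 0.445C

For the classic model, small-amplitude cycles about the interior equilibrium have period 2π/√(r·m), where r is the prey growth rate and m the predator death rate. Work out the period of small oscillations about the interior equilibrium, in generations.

T ≈ 10.2 generations

Here r = 0.846 and m = 0.445, so r·m = 0.376.
ω = √0.376 = 0.614 per generation, hence T = 2π/ω ≈ 10.2 generations.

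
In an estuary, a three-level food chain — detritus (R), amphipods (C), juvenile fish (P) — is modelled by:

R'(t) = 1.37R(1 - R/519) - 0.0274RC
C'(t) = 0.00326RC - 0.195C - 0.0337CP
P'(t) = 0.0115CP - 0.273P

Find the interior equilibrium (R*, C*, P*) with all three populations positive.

R* ≈ 273, C* ≈ 23.7, P* ≈ 20.6

From dP/dt = 0: 0.0115C* = 0.273, so C* = 23.7.
From dR/dt = 0: 1.37(1 - R*/519) = 0.0274·23.7, giving R* = 519·(1 - 0.475) = 273.
From dC/dt = 0: 0.00326·273 - 0.195 = 0.0337P*, so P* = 0.694/0.0337 = 20.6.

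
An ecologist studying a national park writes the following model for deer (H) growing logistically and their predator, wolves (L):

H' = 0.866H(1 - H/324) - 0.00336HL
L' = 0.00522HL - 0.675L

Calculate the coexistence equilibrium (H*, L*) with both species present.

From dL/dt = 0 with L > 0: 0.00522H* = 0.675, so H* = 129.
Substitute into dH/dt = 0: 0.866(1 - 129/324) = 0.00336L*.
The bracket is 0.601, giving L* = 0.52/0.00336 = 155.

H* ≈ 129, L* ≈ 155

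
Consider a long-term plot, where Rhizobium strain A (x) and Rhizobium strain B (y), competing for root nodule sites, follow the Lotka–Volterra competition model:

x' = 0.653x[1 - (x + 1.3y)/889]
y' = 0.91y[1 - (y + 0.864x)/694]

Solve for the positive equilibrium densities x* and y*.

Setting both brackets to zero gives the nullclines x + 1.3y = 889 and 0.864x + y = 694.
Substituting y = 694 - 0.864x into the first: x(1 - 1.3·0.864) = 889 - 1.3·694.
So x* = -13.2/-0.123 = 107, and then y* = 694 - 0.864·107 = 601.

x* ≈ 107, y* ≈ 601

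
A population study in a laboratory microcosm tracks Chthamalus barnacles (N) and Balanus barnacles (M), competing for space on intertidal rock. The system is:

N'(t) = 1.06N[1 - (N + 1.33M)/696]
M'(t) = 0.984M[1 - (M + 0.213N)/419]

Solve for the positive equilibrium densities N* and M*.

Setting both brackets to zero gives the nullclines N + 1.33M = 696 and 0.213N + M = 419.
Substituting M = 419 - 0.213N into the first: N(1 - 1.33·0.213) = 696 - 1.33·419.
So N* = 139/0.717 = 194, and then M* = 419 - 0.213·194 = 378.

N* ≈ 194, M* ≈ 378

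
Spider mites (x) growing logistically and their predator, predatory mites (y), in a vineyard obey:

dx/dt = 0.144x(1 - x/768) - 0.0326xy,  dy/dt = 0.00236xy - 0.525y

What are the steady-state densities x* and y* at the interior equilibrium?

x* ≈ 222, y* ≈ 3.14

From dy/dt = 0 with y > 0: 0.00236x* = 0.525, so x* = 222.
Substitute into dx/dt = 0: 0.144(1 - 222/768) = 0.0326y*.
The bracket is 0.71, giving y* = 0.102/0.0326 = 3.14.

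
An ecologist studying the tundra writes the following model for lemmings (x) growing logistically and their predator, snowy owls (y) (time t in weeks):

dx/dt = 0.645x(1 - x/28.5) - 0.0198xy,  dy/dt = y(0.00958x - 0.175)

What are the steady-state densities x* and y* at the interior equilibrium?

From dy/dt = 0 with y > 0: 0.00958x* = 0.175, so x* = 18.3.
Substitute into dx/dt = 0: 0.645(1 - 18.3/28.5) = 0.0198y*.
The bracket is 0.359, giving y* = 0.232/0.0198 = 11.7.

x* ≈ 18.3, y* ≈ 11.7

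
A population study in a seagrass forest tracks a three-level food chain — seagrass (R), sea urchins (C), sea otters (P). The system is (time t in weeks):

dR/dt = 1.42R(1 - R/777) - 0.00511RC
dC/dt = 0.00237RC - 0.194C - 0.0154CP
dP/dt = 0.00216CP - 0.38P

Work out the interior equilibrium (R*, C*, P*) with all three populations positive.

From dP/dt = 0: 0.00216C* = 0.38, so C* = 176.
From dR/dt = 0: 1.42(1 - R*/777) = 0.00511·176, giving R* = 777·(1 - 0.633) = 285.
From dC/dt = 0: 0.00237·285 - 0.194 = 0.0154P*, so P* = 0.482/0.0154 = 31.3.

R* ≈ 285, C* ≈ 176, P* ≈ 31.3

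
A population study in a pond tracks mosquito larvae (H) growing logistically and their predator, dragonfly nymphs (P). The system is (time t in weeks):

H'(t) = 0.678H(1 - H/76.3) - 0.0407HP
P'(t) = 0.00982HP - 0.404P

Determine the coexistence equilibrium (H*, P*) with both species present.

From dP/dt = 0 with P > 0: 0.00982H* = 0.404, so H* = 41.1.
Substitute into dH/dt = 0: 0.678(1 - 41.1/76.3) = 0.0407P*.
The bracket is 0.461, giving P* = 0.312/0.0407 = 7.68.

H* ≈ 41.1, P* ≈ 7.68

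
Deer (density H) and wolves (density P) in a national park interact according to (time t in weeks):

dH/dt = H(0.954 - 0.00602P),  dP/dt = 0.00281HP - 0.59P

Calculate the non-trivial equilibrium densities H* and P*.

Set dP/dt = 0 with P > 0: 0.00281H - 0.59 = 0, so H* = 0.59/0.00281 = 210.
Set dH/dt = 0 with H > 0: 0.954 - 0.00602P = 0, so P* = 0.954/0.00602 = 158.

H* ≈ 210, P* ≈ 158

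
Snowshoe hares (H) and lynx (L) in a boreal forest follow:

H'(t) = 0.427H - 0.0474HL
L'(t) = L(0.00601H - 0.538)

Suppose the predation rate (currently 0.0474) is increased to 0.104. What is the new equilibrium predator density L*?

At the interior fixed point, setting dH/dt = 0 with H > 0 fixes L* = (prey growth rate)/(HL coefficient) — independent of the other coefficients.
With the change, L* = 0.427/0.104 = 4.11; it falls from 9.01.

L* ≈ 4.11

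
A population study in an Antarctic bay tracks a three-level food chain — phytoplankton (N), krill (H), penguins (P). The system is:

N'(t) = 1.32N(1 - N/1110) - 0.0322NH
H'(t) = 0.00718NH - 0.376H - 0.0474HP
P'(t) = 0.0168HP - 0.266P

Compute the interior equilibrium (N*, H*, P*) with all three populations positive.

From dP/dt = 0: 0.0168H* = 0.266, so H* = 15.8.
From dN/dt = 0: 1.32(1 - N*/1110) = 0.0322·15.8, giving N* = 1110·(1 - 0.386) = 681.
From dH/dt = 0: 0.00718·681 - 0.376 = 0.0474P*, so P* = 4.52/0.0474 = 95.3.

N* ≈ 681, H* ≈ 15.8, P* ≈ 95.3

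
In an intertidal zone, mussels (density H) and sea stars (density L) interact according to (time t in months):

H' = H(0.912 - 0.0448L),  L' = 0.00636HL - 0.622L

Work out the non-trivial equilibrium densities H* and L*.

H* ≈ 97.8, L* ≈ 20.4

Set dL/dt = 0 with L > 0: 0.00636H - 0.622 = 0, so H* = 0.622/0.00636 = 97.8.
Set dH/dt = 0 with H > 0: 0.912 - 0.0448L = 0, so L* = 0.912/0.0448 = 20.4.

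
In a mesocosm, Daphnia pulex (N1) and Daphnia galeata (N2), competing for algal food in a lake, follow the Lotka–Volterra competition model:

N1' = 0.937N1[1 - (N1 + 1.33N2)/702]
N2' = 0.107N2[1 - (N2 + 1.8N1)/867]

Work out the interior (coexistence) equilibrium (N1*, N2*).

N1* ≈ 324, N2* ≈ 285

Setting both brackets to zero gives the nullclines N1 + 1.33N2 = 702 and 1.8N1 + N2 = 867.
Substituting N2 = 867 - 1.8N1 into the first: N1(1 - 1.33·1.8) = 702 - 1.33·867.
So N1* = -451/-1.39 = 324, and then N2* = 867 - 1.8·324 = 285.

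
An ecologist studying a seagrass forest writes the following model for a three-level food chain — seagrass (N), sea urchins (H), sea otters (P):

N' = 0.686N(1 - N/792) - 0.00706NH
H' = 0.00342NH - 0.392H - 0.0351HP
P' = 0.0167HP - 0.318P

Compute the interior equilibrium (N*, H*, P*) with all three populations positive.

N* ≈ 637, H* ≈ 19, P* ≈ 50.9

From dP/dt = 0: 0.0167H* = 0.318, so H* = 19.
From dN/dt = 0: 0.686(1 - N*/792) = 0.00706·19, giving N* = 792·(1 - 0.196) = 637.
From dH/dt = 0: 0.00342·637 - 0.392 = 0.0351P*, so P* = 1.79/0.0351 = 50.9.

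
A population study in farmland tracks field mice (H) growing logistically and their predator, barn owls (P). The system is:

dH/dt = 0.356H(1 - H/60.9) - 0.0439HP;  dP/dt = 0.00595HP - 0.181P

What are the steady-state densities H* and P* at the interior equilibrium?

H* ≈ 30.4, P* ≈ 4.06

From dP/dt = 0 with P > 0: 0.00595H* = 0.181, so H* = 30.4.
Substitute into dH/dt = 0: 0.356(1 - 30.4/60.9) = 0.0439P*.
The bracket is 0.5, giving P* = 0.178/0.0439 = 4.06.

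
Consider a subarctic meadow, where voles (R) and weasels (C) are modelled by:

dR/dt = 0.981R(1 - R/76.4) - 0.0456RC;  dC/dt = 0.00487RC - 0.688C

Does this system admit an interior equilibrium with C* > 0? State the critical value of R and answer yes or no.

Threshold R = 141; K < 141, so no, the predator goes extinct.

The predator equation gives dC/dt > 0 only when R > 0.688/0.00487 = 141.
Without the predator, R → K = 76.4. Since 76.4 < 141, the predator cannot invade.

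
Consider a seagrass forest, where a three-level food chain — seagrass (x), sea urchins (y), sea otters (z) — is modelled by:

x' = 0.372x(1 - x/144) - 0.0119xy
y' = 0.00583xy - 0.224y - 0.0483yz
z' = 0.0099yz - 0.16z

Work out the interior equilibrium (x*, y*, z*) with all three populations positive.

From dz/dt = 0: 0.0099y* = 0.16, so y* = 16.2.
From dx/dt = 0: 0.372(1 - x*/144) = 0.0119·16.2, giving x* = 144·(1 - 0.517) = 69.6.
From dy/dt = 0: 0.00583·69.6 - 0.224 = 0.0483z*, so z* = 0.181/0.0483 = 3.76.

x* ≈ 69.6, y* ≈ 16.2, z* ≈ 3.76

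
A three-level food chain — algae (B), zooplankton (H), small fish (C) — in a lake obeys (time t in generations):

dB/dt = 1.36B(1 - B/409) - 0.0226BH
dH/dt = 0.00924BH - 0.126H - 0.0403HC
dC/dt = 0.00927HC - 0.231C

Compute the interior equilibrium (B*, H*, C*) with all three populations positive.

From dC/dt = 0: 0.00927H* = 0.231, so H* = 24.9.
From dB/dt = 0: 1.36(1 - B*/409) = 0.0226·24.9, giving B* = 409·(1 - 0.414) = 240.
From dH/dt = 0: 0.00924·240 - 0.126 = 0.0403C*, so C* = 2.09/0.0403 = 51.8.

B* ≈ 240, H* ≈ 24.9, C* ≈ 51.8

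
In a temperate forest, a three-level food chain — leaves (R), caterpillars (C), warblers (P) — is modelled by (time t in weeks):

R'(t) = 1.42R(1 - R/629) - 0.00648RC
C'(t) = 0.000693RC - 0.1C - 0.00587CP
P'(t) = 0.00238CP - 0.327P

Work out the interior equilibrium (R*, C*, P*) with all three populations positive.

R* ≈ 235, C* ≈ 137, P* ≈ 10.7

From dP/dt = 0: 0.00238C* = 0.327, so C* = 137.
From dR/dt = 0: 1.42(1 - R*/629) = 0.00648·137, giving R* = 629·(1 - 0.627) = 235.
From dC/dt = 0: 0.000693·235 - 0.1 = 0.00587P*, so P* = 0.0626/0.00587 = 10.7.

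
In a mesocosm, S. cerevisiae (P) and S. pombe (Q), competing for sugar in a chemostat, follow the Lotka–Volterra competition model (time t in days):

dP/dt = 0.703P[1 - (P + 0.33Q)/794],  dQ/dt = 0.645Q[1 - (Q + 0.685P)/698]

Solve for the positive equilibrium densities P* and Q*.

Setting both brackets to zero gives the nullclines P + 0.33Q = 794 and 0.685P + Q = 698.
Substituting Q = 698 - 0.685P into the first: P(1 - 0.33·0.685) = 794 - 0.33·698.
So P* = 564/0.774 = 728, and then Q* = 698 - 0.685·728 = 199.

P* ≈ 728, Q* ≈ 199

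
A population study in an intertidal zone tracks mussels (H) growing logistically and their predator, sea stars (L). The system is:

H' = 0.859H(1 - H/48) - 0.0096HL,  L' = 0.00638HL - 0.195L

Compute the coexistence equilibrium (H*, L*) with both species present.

From dL/dt = 0 with L > 0: 0.00638H* = 0.195, so H* = 30.6.
Substitute into dH/dt = 0: 0.859(1 - 30.6/48) = 0.0096L*.
The bracket is 0.363, giving L* = 0.312/0.0096 = 32.5.

H* ≈ 30.6, L* ≈ 32.5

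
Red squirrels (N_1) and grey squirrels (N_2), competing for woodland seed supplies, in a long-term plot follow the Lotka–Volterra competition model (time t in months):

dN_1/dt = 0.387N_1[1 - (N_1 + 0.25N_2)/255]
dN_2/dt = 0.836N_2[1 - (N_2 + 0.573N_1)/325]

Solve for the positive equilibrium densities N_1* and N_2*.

Setting both brackets to zero gives the nullclines N_1 + 0.25N_2 = 255 and 0.573N_1 + N_2 = 325.
Substituting N_2 = 325 - 0.573N_1 into the first: N_1(1 - 0.25·0.573) = 255 - 0.25·325.
So N_1* = 174/0.857 = 203, and then N_2* = 325 - 0.573·203 = 209.

N_1* ≈ 203, N_2* ≈ 209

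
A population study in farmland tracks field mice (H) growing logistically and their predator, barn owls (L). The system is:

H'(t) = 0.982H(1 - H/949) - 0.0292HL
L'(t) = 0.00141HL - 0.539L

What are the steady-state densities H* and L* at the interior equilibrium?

H* ≈ 382, L* ≈ 20.1

From dL/dt = 0 with L > 0: 0.00141H* = 0.539, so H* = 382.
Substitute into dH/dt = 0: 0.982(1 - 382/949) = 0.0292L*.
The bracket is 0.597, giving L* = 0.586/0.0292 = 20.1.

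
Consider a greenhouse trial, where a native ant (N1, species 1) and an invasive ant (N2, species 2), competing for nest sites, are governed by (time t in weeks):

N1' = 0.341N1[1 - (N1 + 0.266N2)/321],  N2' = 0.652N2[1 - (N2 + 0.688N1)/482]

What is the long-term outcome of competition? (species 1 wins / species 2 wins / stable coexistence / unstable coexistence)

Compare the nullcline intercepts: K1/α12 = 321/0.266 = 1210 > K2 = 482; K2/α21 = 482/0.688 = 701 > K1 = 321.
Since both inequalities hold, each species can invade when rare, so the interior equilibrium is stable.

stable coexistence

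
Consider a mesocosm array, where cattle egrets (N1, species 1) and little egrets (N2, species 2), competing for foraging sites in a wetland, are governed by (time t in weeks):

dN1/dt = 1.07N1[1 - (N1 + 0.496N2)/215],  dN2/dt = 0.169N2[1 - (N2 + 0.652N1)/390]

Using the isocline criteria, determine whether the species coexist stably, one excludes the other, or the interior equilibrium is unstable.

stable coexistence

Compare the nullcline intercepts: K1/α12 = 215/0.496 = 433 > K2 = 390; K2/α21 = 390/0.652 = 598 > K1 = 215.
Since both inequalities hold, each species can invade when rare, so the interior equilibrium is stable.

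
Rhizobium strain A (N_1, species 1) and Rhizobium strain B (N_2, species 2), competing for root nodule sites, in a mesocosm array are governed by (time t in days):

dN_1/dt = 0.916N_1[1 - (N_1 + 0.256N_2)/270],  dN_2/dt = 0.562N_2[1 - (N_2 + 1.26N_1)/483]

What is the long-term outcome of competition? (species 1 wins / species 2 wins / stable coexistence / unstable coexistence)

stable coexistence

Compare the nullcline intercepts: K1/α12 = 270/0.256 = 1050 > K2 = 483; K2/α21 = 483/1.26 = 383 > K1 = 270.
Since both inequalities hold, each species can invade when rare, so the interior equilibrium is stable.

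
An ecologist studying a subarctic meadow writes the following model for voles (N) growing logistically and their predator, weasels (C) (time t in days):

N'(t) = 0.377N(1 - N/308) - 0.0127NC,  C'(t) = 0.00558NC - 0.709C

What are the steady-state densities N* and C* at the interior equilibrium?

From dC/dt = 0 with C > 0: 0.00558N* = 0.709, so N* = 127.
Substitute into dN/dt = 0: 0.377(1 - 127/308) = 0.0127C*.
The bracket is 0.587, giving C* = 0.221/0.0127 = 17.4.

N* ≈ 127, C* ≈ 17.4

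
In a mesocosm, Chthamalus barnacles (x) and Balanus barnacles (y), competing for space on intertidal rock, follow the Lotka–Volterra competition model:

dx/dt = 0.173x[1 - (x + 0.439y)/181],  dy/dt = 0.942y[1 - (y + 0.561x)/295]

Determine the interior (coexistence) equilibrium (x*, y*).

Setting both brackets to zero gives the nullclines x + 0.439y = 181 and 0.561x + y = 295.
Substituting y = 295 - 0.561x into the first: x(1 - 0.439·0.561) = 181 - 0.439·295.
So x* = 51.5/0.754 = 68.3, and then y* = 295 - 0.561·68.3 = 257.

x* ≈ 68.3, y* ≈ 257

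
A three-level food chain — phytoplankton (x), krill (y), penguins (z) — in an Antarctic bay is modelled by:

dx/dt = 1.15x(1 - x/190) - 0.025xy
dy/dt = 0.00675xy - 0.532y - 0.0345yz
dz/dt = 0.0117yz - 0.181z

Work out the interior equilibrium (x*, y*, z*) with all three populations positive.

x* ≈ 126, y* ≈ 15.5, z* ≈ 9.25

From dz/dt = 0: 0.0117y* = 0.181, so y* = 15.5.
From dx/dt = 0: 1.15(1 - x*/190) = 0.025·15.5, giving x* = 190·(1 - 0.336) = 126.
From dy/dt = 0: 0.00675·126 - 0.532 = 0.0345z*, so z* = 0.319/0.0345 = 9.25.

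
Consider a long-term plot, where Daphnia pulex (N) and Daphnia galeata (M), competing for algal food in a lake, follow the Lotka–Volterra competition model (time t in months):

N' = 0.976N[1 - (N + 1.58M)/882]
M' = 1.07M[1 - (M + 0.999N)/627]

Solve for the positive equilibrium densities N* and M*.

N* ≈ 188, M* ≈ 439

Setting both brackets to zero gives the nullclines N + 1.58M = 882 and 0.999N + M = 627.
Substituting M = 627 - 0.999N into the first: N(1 - 1.58·0.999) = 882 - 1.58·627.
So N* = -109/-0.578 = 188, and then M* = 627 - 0.999·188 = 439.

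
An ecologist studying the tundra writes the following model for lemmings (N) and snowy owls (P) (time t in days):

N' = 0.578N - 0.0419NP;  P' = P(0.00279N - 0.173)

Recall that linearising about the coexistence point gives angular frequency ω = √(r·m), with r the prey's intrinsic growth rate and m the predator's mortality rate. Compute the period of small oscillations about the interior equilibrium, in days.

T ≈ 19.9 days

Here r = 0.578 and m = 0.173, so r·m = 0.1.
ω = √0.1 = 0.316 per day, hence T = 2π/ω ≈ 19.9 days.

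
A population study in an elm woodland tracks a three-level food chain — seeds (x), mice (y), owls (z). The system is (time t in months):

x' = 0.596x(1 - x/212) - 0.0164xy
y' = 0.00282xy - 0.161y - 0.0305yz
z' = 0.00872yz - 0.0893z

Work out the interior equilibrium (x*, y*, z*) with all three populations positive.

x* ≈ 152, y* ≈ 10.2, z* ≈ 8.8

From dz/dt = 0: 0.00872y* = 0.0893, so y* = 10.2.
From dx/dt = 0: 0.596(1 - x*/212) = 0.0164·10.2, giving x* = 212·(1 - 0.282) = 152.
From dy/dt = 0: 0.00282·152 - 0.161 = 0.0305z*, so z* = 0.268/0.0305 = 8.8.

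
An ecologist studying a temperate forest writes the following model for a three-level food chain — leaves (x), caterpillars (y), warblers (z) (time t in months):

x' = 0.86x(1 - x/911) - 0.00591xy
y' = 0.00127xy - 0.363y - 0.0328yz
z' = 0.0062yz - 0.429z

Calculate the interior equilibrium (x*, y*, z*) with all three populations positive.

From dz/dt = 0: 0.0062y* = 0.429, so y* = 69.2.
From dx/dt = 0: 0.86(1 - x*/911) = 0.00591·69.2, giving x* = 911·(1 - 0.476) = 478.
From dy/dt = 0: 0.00127·478 - 0.363 = 0.0328z*, so z* = 0.244/0.0328 = 7.43.

x* ≈ 478, y* ≈ 69.2, z* ≈ 7.43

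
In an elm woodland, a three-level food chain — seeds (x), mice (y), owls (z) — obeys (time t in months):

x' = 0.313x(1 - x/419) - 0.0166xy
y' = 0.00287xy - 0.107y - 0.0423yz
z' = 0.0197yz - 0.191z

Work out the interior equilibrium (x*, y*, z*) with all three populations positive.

x* ≈ 204, y* ≈ 9.7, z* ≈ 11.3

From dz/dt = 0: 0.0197y* = 0.191, so y* = 9.7.
From dx/dt = 0: 0.313(1 - x*/419) = 0.0166·9.7, giving x* = 419·(1 - 0.514) = 204.
From dy/dt = 0: 0.00287·204 - 0.107 = 0.0423z*, so z* = 0.477/0.0423 = 11.3.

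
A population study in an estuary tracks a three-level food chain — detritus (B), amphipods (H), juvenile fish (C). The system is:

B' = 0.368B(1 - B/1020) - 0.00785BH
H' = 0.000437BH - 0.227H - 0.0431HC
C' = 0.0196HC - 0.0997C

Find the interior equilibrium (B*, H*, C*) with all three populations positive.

From dC/dt = 0: 0.0196H* = 0.0997, so H* = 5.09.
From dB/dt = 0: 0.368(1 - B*/1020) = 0.00785·5.09, giving B* = 1020·(1 - 0.109) = 909.
From dH/dt = 0: 0.000437·909 - 0.227 = 0.0431C*, so C* = 0.17/0.0431 = 3.95.

B* ≈ 909, H* ≈ 5.09, C* ≈ 3.95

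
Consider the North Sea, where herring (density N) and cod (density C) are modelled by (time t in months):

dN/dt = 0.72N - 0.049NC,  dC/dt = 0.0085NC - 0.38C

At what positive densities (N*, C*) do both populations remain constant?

Set dC/dt = 0 with C > 0: 0.0085N - 0.38 = 0, so N* = 0.38/0.0085 = 44.7.
Set dN/dt = 0 with N > 0: 0.72 - 0.049C = 0, so C* = 0.72/0.049 = 14.7.

N* ≈ 44.7, C* ≈ 14.7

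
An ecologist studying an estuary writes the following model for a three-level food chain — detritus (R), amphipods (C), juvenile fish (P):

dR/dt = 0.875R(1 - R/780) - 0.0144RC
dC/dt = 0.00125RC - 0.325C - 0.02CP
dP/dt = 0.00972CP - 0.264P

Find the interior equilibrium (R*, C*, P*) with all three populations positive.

From dP/dt = 0: 0.00972C* = 0.264, so C* = 27.2.
From dR/dt = 0: 0.875(1 - R*/780) = 0.0144·27.2, giving R* = 780·(1 - 0.447) = 431.
From dC/dt = 0: 0.00125·431 - 0.325 = 0.02P*, so P* = 0.214/0.02 = 10.7.

R* ≈ 431, C* ≈ 27.2, P* ≈ 10.7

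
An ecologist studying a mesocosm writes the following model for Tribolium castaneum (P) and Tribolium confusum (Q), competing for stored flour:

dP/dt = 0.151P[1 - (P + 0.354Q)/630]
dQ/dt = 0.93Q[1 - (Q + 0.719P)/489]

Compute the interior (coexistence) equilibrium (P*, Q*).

Setting both brackets to zero gives the nullclines P + 0.354Q = 630 and 0.719P + Q = 489.
Substituting Q = 489 - 0.719P into the first: P(1 - 0.354·0.719) = 630 - 0.354·489.
So P* = 457/0.745 = 613, and then Q* = 489 - 0.719·613 = 48.3.

P* ≈ 613, Q* ≈ 48.3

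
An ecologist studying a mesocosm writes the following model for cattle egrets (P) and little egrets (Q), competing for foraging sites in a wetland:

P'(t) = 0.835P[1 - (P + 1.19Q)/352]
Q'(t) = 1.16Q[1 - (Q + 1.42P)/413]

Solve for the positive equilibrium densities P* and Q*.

Setting both brackets to zero gives the nullclines P + 1.19Q = 352 and 1.42P + Q = 413.
Substituting Q = 413 - 1.42P into the first: P(1 - 1.19·1.42) = 352 - 1.19·413.
So P* = -139/-0.69 = 202, and then Q* = 413 - 1.42·202 = 126.

P* ≈ 202, Q* ≈ 126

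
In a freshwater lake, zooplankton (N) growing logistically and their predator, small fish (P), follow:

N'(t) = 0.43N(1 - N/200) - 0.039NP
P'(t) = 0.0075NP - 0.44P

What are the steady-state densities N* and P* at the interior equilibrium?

N* ≈ 58.7, P* ≈ 7.79

From dP/dt = 0 with P > 0: 0.0075N* = 0.44, so N* = 58.7.
Substitute into dN/dt = 0: 0.43(1 - 58.7/200) = 0.039P*.
The bracket is 0.707, giving P* = 0.304/0.039 = 7.79.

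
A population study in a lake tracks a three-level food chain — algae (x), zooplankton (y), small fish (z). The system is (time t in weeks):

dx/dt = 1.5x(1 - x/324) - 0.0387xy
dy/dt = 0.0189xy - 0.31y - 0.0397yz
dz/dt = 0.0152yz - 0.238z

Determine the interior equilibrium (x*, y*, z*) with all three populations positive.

x* ≈ 193, y* ≈ 15.7, z* ≈ 84.1

From dz/dt = 0: 0.0152y* = 0.238, so y* = 15.7.
From dx/dt = 0: 1.5(1 - x*/324) = 0.0387·15.7, giving x* = 324·(1 - 0.404) = 193.
From dy/dt = 0: 0.0189·193 - 0.31 = 0.0397z*, so z* = 3.34/0.0397 = 84.1.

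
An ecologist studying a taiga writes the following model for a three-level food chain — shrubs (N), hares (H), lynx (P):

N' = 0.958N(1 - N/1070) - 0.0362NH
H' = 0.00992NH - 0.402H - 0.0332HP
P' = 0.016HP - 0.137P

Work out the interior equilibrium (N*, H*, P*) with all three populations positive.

From dP/dt = 0: 0.016H* = 0.137, so H* = 8.56.
From dN/dt = 0: 0.958(1 - N*/1070) = 0.0362·8.56, giving N* = 1070·(1 - 0.324) = 724.
From dH/dt = 0: 0.00992·724 - 0.402 = 0.0332P*, so P* = 6.78/0.0332 = 204.

N* ≈ 724, H* ≈ 8.56, P* ≈ 204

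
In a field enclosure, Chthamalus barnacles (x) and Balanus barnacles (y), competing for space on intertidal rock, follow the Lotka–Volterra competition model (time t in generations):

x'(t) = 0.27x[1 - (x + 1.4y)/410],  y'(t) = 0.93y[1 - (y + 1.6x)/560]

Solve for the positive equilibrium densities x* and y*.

Setting both brackets to zero gives the nullclines x + 1.4y = 410 and 1.6x + y = 560.
Substituting y = 560 - 1.6x into the first: x(1 - 1.4·1.6) = 410 - 1.4·560.
So x* = -374/-1.24 = 302, and then y* = 560 - 1.6·302 = 77.4.

x* ≈ 302, y* ≈ 77.4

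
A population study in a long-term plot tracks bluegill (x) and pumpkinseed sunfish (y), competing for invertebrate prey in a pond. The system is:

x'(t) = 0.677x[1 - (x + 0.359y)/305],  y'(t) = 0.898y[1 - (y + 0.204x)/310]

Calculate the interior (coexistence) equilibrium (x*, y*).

Setting both brackets to zero gives the nullclines x + 0.359y = 305 and 0.204x + y = 310.
Substituting y = 310 - 0.204x into the first: x(1 - 0.359·0.204) = 305 - 0.359·310.
So x* = 194/0.927 = 209, and then y* = 310 - 0.204·209 = 267.

x* ≈ 209, y* ≈ 267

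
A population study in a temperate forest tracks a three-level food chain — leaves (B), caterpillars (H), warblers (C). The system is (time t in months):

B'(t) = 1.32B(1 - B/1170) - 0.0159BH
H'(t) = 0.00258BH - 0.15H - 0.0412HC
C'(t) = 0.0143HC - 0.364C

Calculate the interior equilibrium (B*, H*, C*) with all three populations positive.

From dC/dt = 0: 0.0143H* = 0.364, so H* = 25.5.
From dB/dt = 0: 1.32(1 - B*/1170) = 0.0159·25.5, giving B* = 1170·(1 - 0.307) = 811.
From dH/dt = 0: 0.00258·811 - 0.15 = 0.0412C*, so C* = 1.94/0.0412 = 47.2.

B* ≈ 811, H* ≈ 25.5, C* ≈ 47.2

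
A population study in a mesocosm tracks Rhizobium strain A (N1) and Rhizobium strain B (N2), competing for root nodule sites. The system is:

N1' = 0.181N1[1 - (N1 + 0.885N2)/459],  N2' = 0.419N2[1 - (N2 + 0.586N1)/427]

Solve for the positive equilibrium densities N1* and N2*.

N1* ≈ 168, N2* ≈ 328

Setting both brackets to zero gives the nullclines N1 + 0.885N2 = 459 and 0.586N1 + N2 = 427.
Substituting N2 = 427 - 0.586N1 into the first: N1(1 - 0.885·0.586) = 459 - 0.885·427.
So N1* = 81.1/0.481 = 168, and then N2* = 427 - 0.586·168 = 328.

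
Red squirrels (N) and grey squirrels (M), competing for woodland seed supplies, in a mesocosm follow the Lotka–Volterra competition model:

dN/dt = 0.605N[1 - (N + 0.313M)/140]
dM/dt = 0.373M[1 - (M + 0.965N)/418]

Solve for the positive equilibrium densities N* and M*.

N* ≈ 13.1, M* ≈ 405

Setting both brackets to zero gives the nullclines N + 0.313M = 140 and 0.965N + M = 418.
Substituting M = 418 - 0.965N into the first: N(1 - 0.313·0.965) = 140 - 0.313·418.
So N* = 9.17/0.698 = 13.1, and then M* = 418 - 0.965·13.1 = 405.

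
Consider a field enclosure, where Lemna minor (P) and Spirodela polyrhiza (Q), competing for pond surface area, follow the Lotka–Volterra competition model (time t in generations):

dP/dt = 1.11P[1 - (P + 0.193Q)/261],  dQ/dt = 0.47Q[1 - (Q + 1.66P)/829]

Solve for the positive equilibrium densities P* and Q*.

P* ≈ 149, Q* ≈ 582

Setting both brackets to zero gives the nullclines P + 0.193Q = 261 and 1.66P + Q = 829.
Substituting Q = 829 - 1.66P into the first: P(1 - 0.193·1.66) = 261 - 0.193·829.
So P* = 101/0.68 = 149, and then Q* = 829 - 1.66·149 = 582.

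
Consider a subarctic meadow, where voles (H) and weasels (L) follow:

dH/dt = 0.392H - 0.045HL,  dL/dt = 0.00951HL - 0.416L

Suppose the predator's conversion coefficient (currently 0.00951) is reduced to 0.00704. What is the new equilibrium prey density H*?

At the interior fixed point, setting dL/dt = 0 with L > 0 fixes H* = (predator death rate)/(HL coefficient) — independent of the other coefficients.
With the change, H* = 0.416/0.00704 = 59.1; it rises from 43.7.

H* ≈ 59.1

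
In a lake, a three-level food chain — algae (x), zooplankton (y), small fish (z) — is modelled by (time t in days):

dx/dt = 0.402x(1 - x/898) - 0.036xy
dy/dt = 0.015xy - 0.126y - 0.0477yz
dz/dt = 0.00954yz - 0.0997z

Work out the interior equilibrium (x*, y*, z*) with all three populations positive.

From dz/dt = 0: 0.00954y* = 0.0997, so y* = 10.5.
From dx/dt = 0: 0.402(1 - x*/898) = 0.036·10.5, giving x* = 898·(1 - 0.936) = 57.6.
From dy/dt = 0: 0.015·57.6 - 0.126 = 0.0477z*, so z* = 0.738/0.0477 = 15.5.

x* ≈ 57.6, y* ≈ 10.5, z* ≈ 15.5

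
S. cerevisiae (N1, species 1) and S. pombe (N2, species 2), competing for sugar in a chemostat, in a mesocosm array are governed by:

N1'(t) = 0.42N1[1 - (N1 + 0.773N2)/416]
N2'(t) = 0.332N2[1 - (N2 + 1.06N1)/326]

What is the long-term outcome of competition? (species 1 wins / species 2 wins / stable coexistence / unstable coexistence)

Compare the nullcline intercepts: K1/α12 = 416/0.773 = 538 > K2 = 326; K2/α21 = 326/1.06 = 308 < K1 = 416.
Since the inequalities point opposite ways, species 1 can invade but species 2 cannot.

species 1 excludes species 2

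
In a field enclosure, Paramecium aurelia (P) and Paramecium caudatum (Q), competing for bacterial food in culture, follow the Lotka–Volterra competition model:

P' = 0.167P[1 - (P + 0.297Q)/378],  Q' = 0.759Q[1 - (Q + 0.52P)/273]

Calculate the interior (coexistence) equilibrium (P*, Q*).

Setting both brackets to zero gives the nullclines P + 0.297Q = 378 and 0.52P + Q = 273.
Substituting Q = 273 - 0.52P into the first: P(1 - 0.297·0.52) = 378 - 0.297·273.
So P* = 297/0.846 = 351, and then Q* = 273 - 0.52·351 = 90.4.

P* ≈ 351, Q* ≈ 90.4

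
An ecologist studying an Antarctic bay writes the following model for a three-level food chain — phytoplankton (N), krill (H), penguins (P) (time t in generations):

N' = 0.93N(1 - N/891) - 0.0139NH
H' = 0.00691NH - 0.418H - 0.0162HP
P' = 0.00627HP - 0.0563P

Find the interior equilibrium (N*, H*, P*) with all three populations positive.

From dP/dt = 0: 0.00627H* = 0.0563, so H* = 8.98.
From dN/dt = 0: 0.93(1 - N*/891) = 0.0139·8.98, giving N* = 891·(1 - 0.134) = 771.
From dH/dt = 0: 0.00691·771 - 0.418 = 0.0162P*, so P* = 4.91/0.0162 = 303.

N* ≈ 771, H* ≈ 8.98, P* ≈ 303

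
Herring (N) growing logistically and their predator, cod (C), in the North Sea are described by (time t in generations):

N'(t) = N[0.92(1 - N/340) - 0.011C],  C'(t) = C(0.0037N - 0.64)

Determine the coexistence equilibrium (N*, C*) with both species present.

From dC/dt = 0 with C > 0: 0.0037N* = 0.64, so N* = 173.
Substitute into dN/dt = 0: 0.92(1 - 173/340) = 0.011C*.
The bracket is 0.491, giving C* = 0.452/0.011 = 41.1.

N* ≈ 173, C* ≈ 41.1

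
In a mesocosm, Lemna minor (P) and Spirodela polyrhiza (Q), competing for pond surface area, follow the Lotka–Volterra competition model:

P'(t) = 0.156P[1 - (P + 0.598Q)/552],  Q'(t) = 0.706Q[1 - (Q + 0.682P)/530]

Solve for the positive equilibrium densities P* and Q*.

P* ≈ 397, Q* ≈ 259

Setting both brackets to zero gives the nullclines P + 0.598Q = 552 and 0.682P + Q = 530.
Substituting Q = 530 - 0.682P into the first: P(1 - 0.598·0.682) = 552 - 0.598·530.
So P* = 235/0.592 = 397, and then Q* = 530 - 0.682·397 = 259.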